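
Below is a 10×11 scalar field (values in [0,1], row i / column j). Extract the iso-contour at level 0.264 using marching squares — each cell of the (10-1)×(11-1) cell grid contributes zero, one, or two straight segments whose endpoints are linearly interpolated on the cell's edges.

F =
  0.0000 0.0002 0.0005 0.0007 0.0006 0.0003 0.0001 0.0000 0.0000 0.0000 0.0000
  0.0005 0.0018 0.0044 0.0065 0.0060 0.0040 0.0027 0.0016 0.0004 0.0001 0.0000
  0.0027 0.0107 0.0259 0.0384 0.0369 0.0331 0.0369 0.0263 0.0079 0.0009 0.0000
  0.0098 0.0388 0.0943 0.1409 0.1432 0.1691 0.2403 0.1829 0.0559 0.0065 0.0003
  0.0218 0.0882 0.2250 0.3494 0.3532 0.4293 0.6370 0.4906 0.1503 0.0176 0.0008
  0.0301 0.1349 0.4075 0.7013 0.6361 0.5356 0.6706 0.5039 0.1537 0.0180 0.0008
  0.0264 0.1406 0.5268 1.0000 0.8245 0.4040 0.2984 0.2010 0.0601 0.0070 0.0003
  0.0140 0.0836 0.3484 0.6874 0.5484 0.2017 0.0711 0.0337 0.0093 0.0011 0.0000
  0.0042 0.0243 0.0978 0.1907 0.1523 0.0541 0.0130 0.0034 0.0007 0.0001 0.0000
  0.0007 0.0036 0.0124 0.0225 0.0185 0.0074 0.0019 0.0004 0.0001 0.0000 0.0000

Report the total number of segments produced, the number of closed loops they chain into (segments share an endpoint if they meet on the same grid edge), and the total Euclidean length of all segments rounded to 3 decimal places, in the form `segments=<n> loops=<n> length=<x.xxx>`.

cell (3,2): code 0100 → (3.590,3.000)–(4.000,2.314)
cell (3,3): code 1100 → (3.575,4.000)–(3.590,3.000)
cell (3,4): code 1100 → (3.365,5.000)–(3.575,4.000)
cell (3,5): code 1100 → (3.060,6.000)–(3.365,5.000)
cell (3,6): code 1100 → (3.264,7.000)–(3.060,6.000)
cell (3,7): code 1000 → (4.000,7.666)–(3.264,7.000)
cell (4,1): code 0100 → (4.214,2.000)–(5.000,1.474)
cell (4,2): code 1110 → (4.000,2.314)–(4.214,2.000)
cell (4,7): code 1001 → (5.000,7.685)–(4.000,7.666)
cell (5,1): code 0110 → (5.000,1.474)–(6.000,1.320)
cell (5,6): code 1011 → (6.000,6.353)–(5.792,7.000)
cell (5,7): code 0001 → (5.792,7.000)–(5.000,7.685)
cell (6,1): code 0110 → (6.000,1.320)–(7.000,1.681)
cell (6,4): code 1011 → (7.000,4.820)–(6.692,5.000)
cell (6,5): code 0011 → (6.692,5.000)–(6.151,6.000)
cell (6,6): code 0001 → (6.151,6.000)–(6.000,6.353)
cell (7,1): code 0010 → (7.000,1.681)–(7.337,2.000)
cell (7,2): code 0011 → (7.337,2.000)–(7.852,3.000)
cell (7,3): code 0011 → (7.852,3.000)–(7.718,4.000)
cell (7,4): code 0001 → (7.718,4.000)–(7.000,4.820)
total: 20 segments, chained into 1 closed loop(s), length Σ = 17.573534

segments=20 loops=1 length=17.574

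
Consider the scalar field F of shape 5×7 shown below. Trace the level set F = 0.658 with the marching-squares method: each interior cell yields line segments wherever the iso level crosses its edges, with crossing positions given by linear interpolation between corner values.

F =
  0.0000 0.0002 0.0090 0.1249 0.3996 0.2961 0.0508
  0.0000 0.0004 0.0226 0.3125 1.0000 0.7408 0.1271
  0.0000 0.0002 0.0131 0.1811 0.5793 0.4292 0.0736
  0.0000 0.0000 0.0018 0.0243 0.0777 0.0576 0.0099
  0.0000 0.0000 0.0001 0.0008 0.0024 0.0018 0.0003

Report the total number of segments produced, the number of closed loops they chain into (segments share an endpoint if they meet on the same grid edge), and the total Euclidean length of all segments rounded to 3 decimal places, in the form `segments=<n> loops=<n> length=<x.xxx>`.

segments=6 loops=1 length=4.448

cell (0,3): code 0100 → (0.430,4.000)–(1.000,3.503)
cell (0,4): code 1100 → (0.814,5.000)–(0.430,4.000)
cell (0,5): code 1000 → (1.000,5.135)–(0.814,5.000)
cell (1,3): code 0010 → (1.000,3.503)–(1.813,4.000)
cell (1,4): code 0011 → (1.813,4.000)–(1.266,5.000)
cell (1,5): code 0001 → (1.266,5.000)–(1.000,5.135)
total: 6 segments, chained into 1 closed loop(s), length Σ = 4.448184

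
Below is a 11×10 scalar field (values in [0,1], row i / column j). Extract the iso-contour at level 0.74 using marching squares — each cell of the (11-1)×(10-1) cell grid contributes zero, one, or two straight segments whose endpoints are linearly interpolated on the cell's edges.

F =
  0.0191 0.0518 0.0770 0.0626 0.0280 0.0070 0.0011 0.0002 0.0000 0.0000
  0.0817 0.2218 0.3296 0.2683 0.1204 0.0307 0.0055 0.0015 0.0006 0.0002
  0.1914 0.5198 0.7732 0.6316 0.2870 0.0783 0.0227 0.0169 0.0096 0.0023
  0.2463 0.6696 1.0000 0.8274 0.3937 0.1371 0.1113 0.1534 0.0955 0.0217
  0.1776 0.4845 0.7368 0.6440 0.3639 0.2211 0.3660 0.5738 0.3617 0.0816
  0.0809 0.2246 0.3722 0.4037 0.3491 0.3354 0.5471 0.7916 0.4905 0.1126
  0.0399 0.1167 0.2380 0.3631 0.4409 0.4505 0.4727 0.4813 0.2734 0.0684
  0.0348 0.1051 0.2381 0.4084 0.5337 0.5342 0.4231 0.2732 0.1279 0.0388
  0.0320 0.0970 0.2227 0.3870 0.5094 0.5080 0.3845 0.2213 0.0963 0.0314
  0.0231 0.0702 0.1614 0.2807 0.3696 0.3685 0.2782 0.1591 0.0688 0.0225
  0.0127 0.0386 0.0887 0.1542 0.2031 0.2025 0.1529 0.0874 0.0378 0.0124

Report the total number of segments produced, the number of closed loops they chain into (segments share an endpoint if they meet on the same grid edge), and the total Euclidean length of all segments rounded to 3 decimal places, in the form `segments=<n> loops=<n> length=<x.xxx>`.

cell (1,1): code 0100 → (1.925,2.000)–(2.000,1.869)
cell (1,2): code 1000 → (2.000,2.234)–(1.925,2.000)
cell (2,1): code 0110 → (2.000,1.869)–(3.000,1.213)
cell (2,2): code 1101 → (2.554,3.000)–(2.000,2.234)
cell (2,3): code 1000 → (3.000,3.202)–(2.554,3.000)
cell (3,1): code 0010 → (3.000,1.213)–(3.988,2.000)
cell (3,2): code 0011 → (3.988,2.000)–(3.477,3.000)
cell (3,3): code 0001 → (3.477,3.000)–(3.000,3.202)
cell (4,6): code 0100 → (4.763,7.000)–(5.000,6.789)
cell (4,7): code 1000 → (5.000,7.171)–(4.763,7.000)
cell (5,6): code 0010 → (5.000,6.789)–(5.166,7.000)
cell (5,7): code 0001 → (5.166,7.000)–(5.000,7.171)
total: 12 segments, chained into 2 closed loop(s), length Σ = 7.048086

segments=12 loops=2 length=7.048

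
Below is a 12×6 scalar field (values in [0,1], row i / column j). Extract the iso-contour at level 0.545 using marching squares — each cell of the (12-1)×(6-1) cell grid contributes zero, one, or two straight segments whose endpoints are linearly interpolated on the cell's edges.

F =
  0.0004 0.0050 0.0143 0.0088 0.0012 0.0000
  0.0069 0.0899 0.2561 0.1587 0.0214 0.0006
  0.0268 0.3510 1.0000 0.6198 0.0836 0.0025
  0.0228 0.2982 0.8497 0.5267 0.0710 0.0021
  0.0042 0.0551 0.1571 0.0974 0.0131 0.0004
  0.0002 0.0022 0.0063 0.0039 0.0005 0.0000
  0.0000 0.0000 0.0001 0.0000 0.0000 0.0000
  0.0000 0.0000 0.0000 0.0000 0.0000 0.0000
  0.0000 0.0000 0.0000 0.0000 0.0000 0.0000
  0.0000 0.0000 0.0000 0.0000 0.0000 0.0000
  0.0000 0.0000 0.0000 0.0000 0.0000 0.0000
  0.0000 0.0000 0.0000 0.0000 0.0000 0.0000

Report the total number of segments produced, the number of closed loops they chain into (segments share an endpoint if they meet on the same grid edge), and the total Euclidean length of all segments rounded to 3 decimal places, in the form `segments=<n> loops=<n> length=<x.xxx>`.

segments=8 loops=1 length=6.019

cell (1,1): code 0100 → (1.388,2.000)–(2.000,1.299)
cell (1,2): code 1100 → (1.838,3.000)–(1.388,2.000)
cell (1,3): code 1000 → (2.000,3.140)–(1.838,3.000)
cell (2,1): code 0110 → (2.000,1.299)–(3.000,1.448)
cell (2,2): code 1011 → (3.000,2.943)–(2.803,3.000)
cell (2,3): code 0001 → (2.803,3.000)–(2.000,3.140)
cell (3,1): code 0010 → (3.000,1.448)–(3.440,2.000)
cell (3,2): code 0001 → (3.440,2.000)–(3.000,2.943)
total: 8 segments, chained into 1 closed loop(s), length Σ = 6.018825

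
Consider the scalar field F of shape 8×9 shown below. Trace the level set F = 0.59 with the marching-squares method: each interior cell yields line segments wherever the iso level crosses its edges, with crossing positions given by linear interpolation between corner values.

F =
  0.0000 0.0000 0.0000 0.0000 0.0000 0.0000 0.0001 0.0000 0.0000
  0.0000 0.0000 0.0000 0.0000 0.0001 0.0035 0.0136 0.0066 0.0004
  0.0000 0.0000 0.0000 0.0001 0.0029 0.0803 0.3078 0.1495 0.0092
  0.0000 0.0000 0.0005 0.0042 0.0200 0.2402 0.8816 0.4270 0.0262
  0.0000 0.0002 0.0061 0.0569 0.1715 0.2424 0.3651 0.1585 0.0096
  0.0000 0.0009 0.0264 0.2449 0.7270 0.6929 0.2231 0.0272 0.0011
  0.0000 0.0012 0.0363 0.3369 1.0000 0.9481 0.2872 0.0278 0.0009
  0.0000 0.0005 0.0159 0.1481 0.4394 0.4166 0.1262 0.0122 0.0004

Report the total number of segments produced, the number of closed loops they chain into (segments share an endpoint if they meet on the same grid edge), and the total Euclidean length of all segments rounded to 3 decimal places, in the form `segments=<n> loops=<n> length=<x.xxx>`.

segments=12 loops=2 length=9.702

cell (2,5): code 0100 → (2.492,6.000)–(3.000,5.545)
cell (2,6): code 1000 → (3.000,6.641)–(2.492,6.000)
cell (3,5): code 0010 → (3.000,5.545)–(3.565,6.000)
cell (3,6): code 0001 → (3.565,6.000)–(3.000,6.641)
cell (4,3): code 0100 → (4.753,4.000)–(5.000,3.716)
cell (4,4): code 1100 → (4.772,5.000)–(4.753,4.000)
cell (4,5): code 1000 → (5.000,5.219)–(4.772,5.000)
cell (5,3): code 0110 → (5.000,3.716)–(6.000,3.382)
cell (5,5): code 1001 → (6.000,5.542)–(5.000,5.219)
cell (6,3): code 0010 → (6.000,3.382)–(6.731,4.000)
cell (6,4): code 0011 → (6.731,4.000)–(6.674,5.000)
cell (6,5): code 0001 → (6.674,5.000)–(6.000,5.542)
total: 12 segments, chained into 2 closed loop(s), length Σ = 9.701609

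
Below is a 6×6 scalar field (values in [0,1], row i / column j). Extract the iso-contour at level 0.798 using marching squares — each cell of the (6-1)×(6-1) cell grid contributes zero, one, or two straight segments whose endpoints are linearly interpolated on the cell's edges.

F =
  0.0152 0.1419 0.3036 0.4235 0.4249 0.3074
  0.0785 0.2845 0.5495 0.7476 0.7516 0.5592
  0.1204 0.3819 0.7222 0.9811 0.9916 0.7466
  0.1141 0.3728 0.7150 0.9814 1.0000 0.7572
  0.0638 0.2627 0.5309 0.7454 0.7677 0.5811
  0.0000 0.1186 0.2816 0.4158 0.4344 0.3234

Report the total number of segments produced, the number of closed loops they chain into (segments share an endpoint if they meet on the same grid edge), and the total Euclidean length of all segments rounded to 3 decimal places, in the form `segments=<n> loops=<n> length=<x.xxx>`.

segments=8 loops=1 length=8.432

cell (1,2): code 0100 → (1.216,3.000)–(2.000,2.293)
cell (1,3): code 1100 → (1.193,4.000)–(1.216,3.000)
cell (1,4): code 1000 → (2.000,4.790)–(1.193,4.000)
cell (2,2): code 0110 → (2.000,2.293)–(3.000,2.312)
cell (2,4): code 1001 → (3.000,4.832)–(2.000,4.790)
cell (3,2): code 0010 → (3.000,2.312)–(3.777,3.000)
cell (3,3): code 0011 → (3.777,3.000)–(3.870,4.000)
cell (3,4): code 0001 → (3.870,4.000)–(3.000,4.832)
total: 8 segments, chained into 1 closed loop(s), length Σ = 8.432403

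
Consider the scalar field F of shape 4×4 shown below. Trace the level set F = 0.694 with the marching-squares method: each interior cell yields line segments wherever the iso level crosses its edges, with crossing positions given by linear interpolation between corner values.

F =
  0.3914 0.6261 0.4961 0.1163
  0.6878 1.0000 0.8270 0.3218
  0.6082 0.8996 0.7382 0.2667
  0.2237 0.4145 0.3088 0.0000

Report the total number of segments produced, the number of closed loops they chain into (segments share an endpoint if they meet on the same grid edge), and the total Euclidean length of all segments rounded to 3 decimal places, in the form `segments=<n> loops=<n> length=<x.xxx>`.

segments=8 loops=1 length=6.904

cell (0,0): code 0100 → (0.182,1.000)–(1.000,0.020)
cell (0,1): code 1100 → (0.598,2.000)–(0.182,1.000)
cell (0,2): code 1000 → (1.000,2.263)–(0.598,2.000)
cell (1,0): code 0110 → (1.000,0.020)–(2.000,0.294)
cell (1,2): code 1001 → (2.000,2.094)–(1.000,2.263)
cell (2,0): code 0010 → (2.000,0.294)–(2.424,1.000)
cell (2,1): code 0011 → (2.424,1.000)–(2.103,2.000)
cell (2,2): code 0001 → (2.103,2.000)–(2.000,2.094)
total: 8 segments, chained into 1 closed loop(s), length Σ = 6.904426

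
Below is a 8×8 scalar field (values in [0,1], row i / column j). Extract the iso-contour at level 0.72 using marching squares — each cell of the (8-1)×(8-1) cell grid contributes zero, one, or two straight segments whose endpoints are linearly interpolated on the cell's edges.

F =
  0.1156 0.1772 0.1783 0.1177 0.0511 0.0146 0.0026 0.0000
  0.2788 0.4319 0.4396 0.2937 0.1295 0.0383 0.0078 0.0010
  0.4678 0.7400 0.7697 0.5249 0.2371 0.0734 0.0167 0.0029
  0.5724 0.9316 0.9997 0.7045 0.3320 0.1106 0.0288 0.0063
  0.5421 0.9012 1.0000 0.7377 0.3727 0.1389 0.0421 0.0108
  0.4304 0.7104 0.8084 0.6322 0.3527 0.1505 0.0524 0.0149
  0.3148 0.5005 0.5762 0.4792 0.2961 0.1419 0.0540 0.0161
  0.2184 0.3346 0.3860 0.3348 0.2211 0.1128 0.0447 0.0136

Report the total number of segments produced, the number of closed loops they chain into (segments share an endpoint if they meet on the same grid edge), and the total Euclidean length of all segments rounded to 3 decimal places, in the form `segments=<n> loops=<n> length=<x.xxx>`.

cell (1,0): code 0100 → (1.935,1.000)–(2.000,0.927)
cell (1,1): code 1100 → (1.849,2.000)–(1.935,1.000)
cell (1,2): code 1000 → (2.000,2.203)–(1.849,2.000)
cell (2,0): code 0110 → (2.000,0.927)–(3.000,0.411)
cell (2,2): code 1001 → (3.000,2.947)–(2.000,2.203)
cell (3,0): code 0110 → (3.000,0.411)–(4.000,0.495)
cell (3,2): code 1101 → (3.467,3.000)–(3.000,2.947)
cell (3,3): code 1000 → (4.000,3.048)–(3.467,3.000)
cell (4,0): code 0010 → (4.000,0.495)–(4.950,1.000)
cell (4,1): code 0111 → (4.950,1.000)–(5.000,1.098)
cell (4,2): code 1011 → (5.000,2.502)–(4.168,3.000)
cell (4,3): code 0001 → (4.168,3.000)–(4.000,3.048)
cell (5,1): code 0010 → (5.000,1.098)–(5.381,2.000)
cell (5,2): code 0001 → (5.381,2.000)–(5.000,2.502)
total: 14 segments, chained into 1 closed loop(s), length Σ = 9.674029

segments=14 loops=1 length=9.674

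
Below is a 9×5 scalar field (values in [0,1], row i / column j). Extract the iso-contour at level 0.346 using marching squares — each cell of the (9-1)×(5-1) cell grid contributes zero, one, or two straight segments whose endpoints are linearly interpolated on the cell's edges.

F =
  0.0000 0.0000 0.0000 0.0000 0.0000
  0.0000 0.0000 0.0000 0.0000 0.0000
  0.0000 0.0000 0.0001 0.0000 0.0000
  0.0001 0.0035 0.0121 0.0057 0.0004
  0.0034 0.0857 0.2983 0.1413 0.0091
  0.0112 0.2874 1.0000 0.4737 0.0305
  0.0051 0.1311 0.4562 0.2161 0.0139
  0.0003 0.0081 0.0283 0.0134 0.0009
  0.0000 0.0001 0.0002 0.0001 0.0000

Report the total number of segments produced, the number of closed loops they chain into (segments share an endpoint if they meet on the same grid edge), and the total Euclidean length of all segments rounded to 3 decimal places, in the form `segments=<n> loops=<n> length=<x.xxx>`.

cell (4,1): code 0100 → (4.068,2.000)–(5.000,1.082)
cell (4,2): code 1100 → (4.616,3.000)–(4.068,2.000)
cell (4,3): code 1000 → (5.000,3.288)–(4.616,3.000)
cell (5,1): code 0110 → (5.000,1.082)–(6.000,1.661)
cell (5,2): code 1011 → (6.000,2.459)–(5.496,3.000)
cell (5,3): code 0001 → (5.496,3.000)–(5.000,3.288)
cell (6,1): code 0010 → (6.000,1.661)–(6.258,2.000)
cell (6,2): code 0001 → (6.258,2.000)–(6.000,2.459)
total: 8 segments, chained into 1 closed loop(s), length Σ = 6.348889

segments=8 loops=1 length=6.349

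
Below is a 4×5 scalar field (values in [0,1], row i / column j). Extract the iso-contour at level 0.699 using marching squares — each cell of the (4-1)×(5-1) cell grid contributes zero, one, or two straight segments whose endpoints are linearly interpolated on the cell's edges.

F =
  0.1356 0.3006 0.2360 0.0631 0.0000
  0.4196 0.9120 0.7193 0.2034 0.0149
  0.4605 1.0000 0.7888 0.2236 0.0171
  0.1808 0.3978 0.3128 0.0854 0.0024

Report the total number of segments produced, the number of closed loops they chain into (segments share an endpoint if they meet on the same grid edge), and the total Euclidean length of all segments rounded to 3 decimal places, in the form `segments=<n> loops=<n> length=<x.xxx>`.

cell (0,0): code 0100 → (0.652,1.000)–(1.000,0.567)
cell (0,1): code 1100 → (0.958,2.000)–(0.652,1.000)
cell (0,2): code 1000 → (1.000,2.039)–(0.958,2.000)
cell (1,0): code 0110 → (1.000,0.567)–(2.000,0.442)
cell (1,2): code 1001 → (2.000,2.159)–(1.000,2.039)
cell (2,0): code 0010 → (2.000,0.442)–(2.500,1.000)
cell (2,1): code 0011 → (2.500,1.000)–(2.189,2.000)
cell (2,2): code 0001 → (2.189,2.000)–(2.000,2.159)
total: 8 segments, chained into 1 closed loop(s), length Σ = 5.716818

segments=8 loops=1 length=5.717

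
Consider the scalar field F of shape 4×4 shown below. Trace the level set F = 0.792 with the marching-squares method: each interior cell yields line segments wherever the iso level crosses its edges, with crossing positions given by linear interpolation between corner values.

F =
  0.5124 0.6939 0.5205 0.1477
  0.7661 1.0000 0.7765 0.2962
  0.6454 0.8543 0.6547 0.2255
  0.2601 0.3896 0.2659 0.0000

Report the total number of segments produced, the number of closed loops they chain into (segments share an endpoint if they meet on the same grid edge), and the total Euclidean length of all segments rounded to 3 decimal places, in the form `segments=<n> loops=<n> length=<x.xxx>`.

segments=6 loops=1 length=5.276

cell (0,0): code 0100 → (0.320,1.000)–(1.000,0.111)
cell (0,1): code 1000 → (1.000,1.931)–(0.320,1.000)
cell (1,0): code 0110 → (1.000,0.111)–(2.000,0.702)
cell (1,1): code 1001 → (2.000,1.312)–(1.000,1.931)
cell (2,0): code 0010 → (2.000,0.702)–(2.134,1.000)
cell (2,1): code 0001 → (2.134,1.000)–(2.000,1.312)
total: 6 segments, chained into 1 closed loop(s), length Σ = 5.275603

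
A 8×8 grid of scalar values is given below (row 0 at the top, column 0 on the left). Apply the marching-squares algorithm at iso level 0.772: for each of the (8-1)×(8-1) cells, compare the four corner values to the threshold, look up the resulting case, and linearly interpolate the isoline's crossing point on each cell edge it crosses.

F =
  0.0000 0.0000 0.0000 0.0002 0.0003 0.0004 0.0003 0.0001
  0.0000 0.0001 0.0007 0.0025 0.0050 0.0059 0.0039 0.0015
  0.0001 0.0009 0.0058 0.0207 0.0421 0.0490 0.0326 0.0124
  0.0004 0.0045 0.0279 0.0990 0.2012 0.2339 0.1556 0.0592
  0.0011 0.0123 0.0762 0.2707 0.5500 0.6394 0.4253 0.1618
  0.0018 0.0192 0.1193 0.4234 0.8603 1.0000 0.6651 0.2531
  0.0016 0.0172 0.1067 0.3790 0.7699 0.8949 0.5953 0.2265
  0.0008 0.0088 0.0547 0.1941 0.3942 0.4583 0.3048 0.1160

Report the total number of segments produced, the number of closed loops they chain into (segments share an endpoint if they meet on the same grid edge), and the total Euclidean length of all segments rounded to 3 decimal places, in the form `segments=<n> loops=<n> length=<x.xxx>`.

segments=8 loops=1 length=5.919

cell (4,3): code 0100 → (4.715,4.000)–(5.000,3.798)
cell (4,4): code 1100 → (4.368,5.000)–(4.715,4.000)
cell (4,5): code 1000 → (5.000,5.681)–(4.368,5.000)
cell (5,3): code 0010 → (5.000,3.798)–(5.977,4.000)
cell (5,4): code 0111 → (5.977,4.000)–(6.000,4.017)
cell (5,5): code 1001 → (6.000,5.410)–(5.000,5.681)
cell (6,4): code 0010 → (6.000,4.017)–(6.281,5.000)
cell (6,5): code 0001 → (6.281,5.000)–(6.000,5.410)
total: 8 segments, chained into 1 closed loop(s), length Σ = 5.919182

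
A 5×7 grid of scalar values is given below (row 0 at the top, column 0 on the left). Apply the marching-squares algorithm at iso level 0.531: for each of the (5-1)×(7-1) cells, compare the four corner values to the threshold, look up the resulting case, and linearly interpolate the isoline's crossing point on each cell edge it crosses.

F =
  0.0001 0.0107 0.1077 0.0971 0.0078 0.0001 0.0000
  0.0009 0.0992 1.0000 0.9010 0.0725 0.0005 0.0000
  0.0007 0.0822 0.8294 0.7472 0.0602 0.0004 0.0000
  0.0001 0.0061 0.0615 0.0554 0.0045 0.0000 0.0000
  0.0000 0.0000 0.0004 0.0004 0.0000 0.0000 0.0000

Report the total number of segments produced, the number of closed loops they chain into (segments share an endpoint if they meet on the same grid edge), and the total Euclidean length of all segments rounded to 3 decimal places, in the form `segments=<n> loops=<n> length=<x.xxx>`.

segments=8 loops=1 length=6.403

cell (0,1): code 0100 → (0.474,2.000)–(1.000,1.479)
cell (0,2): code 1100 → (0.540,3.000)–(0.474,2.000)
cell (0,3): code 1000 → (1.000,3.447)–(0.540,3.000)
cell (1,1): code 0110 → (1.000,1.479)–(2.000,1.601)
cell (1,3): code 1001 → (2.000,3.315)–(1.000,3.447)
cell (2,1): code 0010 → (2.000,1.601)–(2.389,2.000)
cell (2,2): code 0011 → (2.389,2.000)–(2.313,3.000)
cell (2,3): code 0001 → (2.313,3.000)–(2.000,3.315)
total: 8 segments, chained into 1 closed loop(s), length Σ = 6.402875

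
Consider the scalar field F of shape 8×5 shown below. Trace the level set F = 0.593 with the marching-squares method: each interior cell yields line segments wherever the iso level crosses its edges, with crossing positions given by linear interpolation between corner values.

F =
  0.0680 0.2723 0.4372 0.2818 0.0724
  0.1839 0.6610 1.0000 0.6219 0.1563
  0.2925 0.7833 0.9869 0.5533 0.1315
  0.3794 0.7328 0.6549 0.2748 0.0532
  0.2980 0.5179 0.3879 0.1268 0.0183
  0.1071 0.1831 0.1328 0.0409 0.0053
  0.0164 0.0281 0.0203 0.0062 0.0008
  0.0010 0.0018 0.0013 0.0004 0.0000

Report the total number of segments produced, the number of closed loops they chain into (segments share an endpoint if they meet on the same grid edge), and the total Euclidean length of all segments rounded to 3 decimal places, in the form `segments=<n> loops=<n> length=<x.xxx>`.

cell (0,0): code 0100 → (0.825,1.000)–(1.000,0.857)
cell (0,1): code 1100 → (0.277,2.000)–(0.825,1.000)
cell (0,2): code 1100 → (0.915,3.000)–(0.277,2.000)
cell (0,3): code 1000 → (1.000,3.062)–(0.915,3.000)
cell (1,0): code 0110 → (1.000,0.857)–(2.000,0.612)
cell (1,2): code 1011 → (2.000,2.908)–(1.421,3.000)
cell (1,3): code 0001 → (1.421,3.000)–(1.000,3.062)
cell (2,0): code 0110 → (2.000,0.612)–(3.000,0.604)
cell (2,2): code 1001 → (3.000,2.163)–(2.000,2.908)
cell (3,0): code 0010 → (3.000,0.604)–(3.651,1.000)
cell (3,1): code 0011 → (3.651,1.000)–(3.232,2.000)
cell (3,2): code 0001 → (3.232,2.000)–(3.000,2.163)
total: 12 segments, chained into 1 closed loop(s), length Σ = 9.075158

segments=12 loops=1 length=9.075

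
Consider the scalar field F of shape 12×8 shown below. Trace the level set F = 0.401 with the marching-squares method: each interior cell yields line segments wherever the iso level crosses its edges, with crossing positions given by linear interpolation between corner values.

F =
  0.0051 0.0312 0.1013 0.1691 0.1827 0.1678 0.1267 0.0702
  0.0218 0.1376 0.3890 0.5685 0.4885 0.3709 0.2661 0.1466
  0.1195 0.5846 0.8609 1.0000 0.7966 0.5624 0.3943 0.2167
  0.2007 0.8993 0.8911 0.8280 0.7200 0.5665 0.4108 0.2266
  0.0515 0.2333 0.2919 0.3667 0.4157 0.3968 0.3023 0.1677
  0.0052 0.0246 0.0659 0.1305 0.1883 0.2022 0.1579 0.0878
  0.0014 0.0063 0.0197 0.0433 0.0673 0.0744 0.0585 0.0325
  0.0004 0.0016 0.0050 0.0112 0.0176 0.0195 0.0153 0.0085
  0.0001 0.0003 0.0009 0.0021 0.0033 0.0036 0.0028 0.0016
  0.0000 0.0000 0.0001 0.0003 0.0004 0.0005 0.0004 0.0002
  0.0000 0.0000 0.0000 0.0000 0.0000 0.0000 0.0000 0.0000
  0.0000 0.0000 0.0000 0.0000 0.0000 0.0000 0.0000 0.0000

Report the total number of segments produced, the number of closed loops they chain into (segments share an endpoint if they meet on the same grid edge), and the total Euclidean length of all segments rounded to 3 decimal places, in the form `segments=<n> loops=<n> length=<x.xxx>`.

cell (0,2): code 0100 → (0.581,3.000)–(1.000,2.067)
cell (0,3): code 1100 → (0.714,4.000)–(0.581,3.000)
cell (0,4): code 1000 → (1.000,4.744)–(0.714,4.000)
cell (1,0): code 0100 → (1.589,1.000)–(2.000,0.605)
cell (1,1): code 1100 → (1.025,2.000)–(1.589,1.000)
cell (1,2): code 1110 → (1.000,2.067)–(1.025,2.000)
cell (1,4): code 1101 → (1.157,5.000)–(1.000,4.744)
cell (1,5): code 1000 → (2.000,5.960)–(1.157,5.000)
cell (2,0): code 0110 → (2.000,0.605)–(3.000,0.287)
cell (2,5): code 1101 → (2.406,6.000)–(2.000,5.960)
cell (2,6): code 1000 → (3.000,6.053)–(2.406,6.000)
cell (3,0): code 0010 → (3.000,0.287)–(3.748,1.000)
cell (3,1): code 0011 → (3.748,1.000)–(3.818,2.000)
cell (3,2): code 0011 → (3.818,2.000)–(3.926,3.000)
cell (3,3): code 0111 → (3.926,3.000)–(4.000,3.700)
cell (3,4): code 1011 → (4.000,4.778)–(3.975,5.000)
cell (3,5): code 0011 → (3.975,5.000)–(3.090,6.000)
cell (3,6): code 0001 → (3.090,6.000)–(3.000,6.053)
cell (4,3): code 0010 → (4.000,3.700)–(4.065,4.000)
cell (4,4): code 0001 → (4.065,4.000)–(4.000,4.778)
total: 20 segments, chained into 1 closed loop(s), length Σ = 14.747017

segments=20 loops=1 length=14.747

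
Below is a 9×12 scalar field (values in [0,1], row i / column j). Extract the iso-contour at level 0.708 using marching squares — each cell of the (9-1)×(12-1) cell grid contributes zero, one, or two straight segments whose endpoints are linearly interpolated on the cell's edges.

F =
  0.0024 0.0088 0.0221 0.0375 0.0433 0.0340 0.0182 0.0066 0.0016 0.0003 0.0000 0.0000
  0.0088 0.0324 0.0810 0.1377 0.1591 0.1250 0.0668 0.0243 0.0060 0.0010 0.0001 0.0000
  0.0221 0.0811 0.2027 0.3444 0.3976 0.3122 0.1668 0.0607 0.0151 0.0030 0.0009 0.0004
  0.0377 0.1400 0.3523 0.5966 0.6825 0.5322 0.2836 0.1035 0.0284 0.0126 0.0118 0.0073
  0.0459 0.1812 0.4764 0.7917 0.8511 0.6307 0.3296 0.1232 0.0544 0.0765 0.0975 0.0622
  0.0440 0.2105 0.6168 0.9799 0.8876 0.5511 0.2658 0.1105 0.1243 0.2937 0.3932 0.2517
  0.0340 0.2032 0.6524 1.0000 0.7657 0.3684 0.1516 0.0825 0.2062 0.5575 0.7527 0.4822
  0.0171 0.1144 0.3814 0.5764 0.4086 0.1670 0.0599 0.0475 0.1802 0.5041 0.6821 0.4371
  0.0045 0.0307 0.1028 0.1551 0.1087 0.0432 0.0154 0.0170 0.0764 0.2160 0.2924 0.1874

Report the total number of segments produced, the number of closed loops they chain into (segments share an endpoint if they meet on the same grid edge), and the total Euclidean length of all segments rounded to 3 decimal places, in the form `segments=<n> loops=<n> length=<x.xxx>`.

cell (3,2): code 0100 → (3.571,3.000)–(4.000,2.735)
cell (3,3): code 1100 → (3.151,4.000)–(3.571,3.000)
cell (3,4): code 1000 → (4.000,4.649)–(3.151,4.000)
cell (4,2): code 0110 → (4.000,2.735)–(5.000,2.251)
cell (4,4): code 1001 → (5.000,4.534)–(4.000,4.649)
cell (5,2): code 0110 → (5.000,2.251)–(6.000,2.160)
cell (5,4): code 1001 → (6.000,4.145)–(5.000,4.534)
cell (5,9): code 0100 → (5.876,10.000)–(6.000,9.771)
cell (5,10): code 1000 → (6.000,10.165)–(5.876,10.000)
cell (6,2): code 0010 → (6.000,2.160)–(6.689,3.000)
cell (6,3): code 0011 → (6.689,3.000)–(6.162,4.000)
cell (6,4): code 0001 → (6.162,4.000)–(6.000,4.145)
cell (6,9): code 0010 → (6.000,9.771)–(6.633,10.000)
cell (6,10): code 0001 → (6.633,10.000)–(6.000,10.165)
total: 14 segments, chained into 2 closed loop(s), length Σ = 11.081610

segments=14 loops=2 length=11.082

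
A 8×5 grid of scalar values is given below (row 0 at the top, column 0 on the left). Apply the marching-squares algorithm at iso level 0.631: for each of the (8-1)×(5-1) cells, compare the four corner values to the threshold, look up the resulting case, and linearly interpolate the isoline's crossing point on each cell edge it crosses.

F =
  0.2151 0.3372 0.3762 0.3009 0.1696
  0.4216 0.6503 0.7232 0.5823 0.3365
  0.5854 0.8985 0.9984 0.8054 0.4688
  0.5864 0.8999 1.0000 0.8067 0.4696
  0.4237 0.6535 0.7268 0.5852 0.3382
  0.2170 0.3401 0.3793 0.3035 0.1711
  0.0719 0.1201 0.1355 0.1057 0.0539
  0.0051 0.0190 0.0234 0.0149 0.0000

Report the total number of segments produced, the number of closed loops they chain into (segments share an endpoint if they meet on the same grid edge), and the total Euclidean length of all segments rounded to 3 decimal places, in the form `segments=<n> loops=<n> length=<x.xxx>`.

segments=14 loops=1 length=10.902

cell (0,0): code 0100 → (0.938,1.000)–(1.000,0.916)
cell (0,1): code 1100 → (0.734,2.000)–(0.938,1.000)
cell (0,2): code 1000 → (1.000,2.654)–(0.734,2.000)
cell (1,0): code 0110 → (1.000,0.916)–(2.000,0.146)
cell (1,2): code 1101 → (1.218,3.000)–(1.000,2.654)
cell (1,3): code 1000 → (2.000,3.518)–(1.218,3.000)
cell (2,0): code 0110 → (2.000,0.146)–(3.000,0.142)
cell (2,3): code 1001 → (3.000,3.521)–(2.000,3.518)
cell (3,0): code 0110 → (3.000,0.142)–(4.000,0.902)
cell (3,2): code 1011 → (4.000,2.677)–(3.793,3.000)
cell (3,3): code 0001 → (3.793,3.000)–(3.000,3.521)
cell (4,0): code 0010 → (4.000,0.902)–(4.072,1.000)
cell (4,1): code 0011 → (4.072,1.000)–(4.276,2.000)
cell (4,2): code 0001 → (4.276,2.000)–(4.000,2.677)
total: 14 segments, chained into 1 closed loop(s), length Σ = 10.901589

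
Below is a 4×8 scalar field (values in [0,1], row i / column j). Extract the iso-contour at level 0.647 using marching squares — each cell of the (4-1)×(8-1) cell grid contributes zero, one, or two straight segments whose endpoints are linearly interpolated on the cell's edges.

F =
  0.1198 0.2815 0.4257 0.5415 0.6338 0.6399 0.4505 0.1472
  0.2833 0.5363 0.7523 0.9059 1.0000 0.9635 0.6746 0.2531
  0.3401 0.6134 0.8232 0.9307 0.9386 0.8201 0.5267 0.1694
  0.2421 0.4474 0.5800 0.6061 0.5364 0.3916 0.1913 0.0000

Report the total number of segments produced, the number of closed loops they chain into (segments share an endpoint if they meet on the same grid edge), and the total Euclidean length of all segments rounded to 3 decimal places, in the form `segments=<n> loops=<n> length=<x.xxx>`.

cell (0,1): code 0100 → (0.678,2.000)–(1.000,1.513)
cell (0,2): code 1100 → (0.290,3.000)–(0.678,2.000)
cell (0,3): code 1100 → (0.036,4.000)–(0.290,3.000)
cell (0,4): code 1100 → (0.022,5.000)–(0.036,4.000)
cell (0,5): code 1100 → (0.877,6.000)–(0.022,5.000)
cell (0,6): code 1000 → (1.000,6.065)–(0.877,6.000)
cell (1,1): code 0110 → (1.000,1.513)–(2.000,1.160)
cell (1,5): code 1011 → (2.000,5.590)–(1.187,6.000)
cell (1,6): code 0001 → (1.187,6.000)–(1.000,6.065)
cell (2,1): code 0010 → (2.000,1.160)–(2.725,2.000)
cell (2,2): code 0011 → (2.725,2.000)–(2.874,3.000)
cell (2,3): code 0011 → (2.874,3.000)–(2.725,4.000)
cell (2,4): code 0011 → (2.725,4.000)–(2.404,5.000)
cell (2,5): code 0001 → (2.404,5.000)–(2.000,5.590)
total: 14 segments, chained into 1 closed loop(s), length Σ = 12.209488

segments=14 loops=1 length=12.209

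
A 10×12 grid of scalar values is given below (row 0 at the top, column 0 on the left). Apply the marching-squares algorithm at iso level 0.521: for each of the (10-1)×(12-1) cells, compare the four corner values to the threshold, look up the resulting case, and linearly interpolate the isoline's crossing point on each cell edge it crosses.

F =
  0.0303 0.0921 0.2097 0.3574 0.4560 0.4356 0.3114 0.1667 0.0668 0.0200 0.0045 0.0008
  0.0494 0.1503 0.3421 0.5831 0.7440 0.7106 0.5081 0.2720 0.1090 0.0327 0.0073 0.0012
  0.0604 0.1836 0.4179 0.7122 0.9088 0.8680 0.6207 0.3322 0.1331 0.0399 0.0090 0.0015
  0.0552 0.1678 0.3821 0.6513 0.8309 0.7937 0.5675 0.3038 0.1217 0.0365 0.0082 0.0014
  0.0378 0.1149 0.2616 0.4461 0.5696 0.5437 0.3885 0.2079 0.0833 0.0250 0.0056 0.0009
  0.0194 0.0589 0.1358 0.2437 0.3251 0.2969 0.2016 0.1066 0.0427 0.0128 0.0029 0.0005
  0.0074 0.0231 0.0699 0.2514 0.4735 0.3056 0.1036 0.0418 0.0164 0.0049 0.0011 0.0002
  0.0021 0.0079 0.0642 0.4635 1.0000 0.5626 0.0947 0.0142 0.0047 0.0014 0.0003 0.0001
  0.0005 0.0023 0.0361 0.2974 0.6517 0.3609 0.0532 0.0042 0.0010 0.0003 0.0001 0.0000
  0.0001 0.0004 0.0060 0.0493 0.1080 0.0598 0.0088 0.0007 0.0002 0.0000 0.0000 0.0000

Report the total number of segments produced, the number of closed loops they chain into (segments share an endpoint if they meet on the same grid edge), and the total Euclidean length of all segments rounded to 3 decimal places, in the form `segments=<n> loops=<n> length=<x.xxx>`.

cell (0,2): code 0100 → (0.725,3.000)–(1.000,2.742)
cell (0,3): code 1100 → (0.226,4.000)–(0.725,3.000)
cell (0,4): code 1100 → (0.311,5.000)–(0.226,4.000)
cell (0,5): code 1000 → (1.000,5.936)–(0.311,5.000)
cell (1,2): code 0110 → (1.000,2.742)–(2.000,2.350)
cell (1,5): code 1101 → (1.115,6.000)–(1.000,5.936)
cell (1,6): code 1000 → (2.000,6.346)–(1.115,6.000)
cell (2,2): code 0110 → (2.000,2.350)–(3.000,2.516)
cell (2,6): code 1001 → (3.000,6.176)–(2.000,6.346)
cell (3,2): code 0010 → (3.000,2.516)–(3.635,3.000)
cell (3,3): code 0111 → (3.635,3.000)–(4.000,3.606)
cell (3,5): code 1011 → (4.000,5.146)–(3.260,6.000)
cell (3,6): code 0001 → (3.260,6.000)–(3.000,6.176)
cell (4,3): code 0010 → (4.000,3.606)–(4.199,4.000)
cell (4,4): code 0011 → (4.199,4.000)–(4.092,5.000)
cell (4,5): code 0001 → (4.092,5.000)–(4.000,5.146)
cell (6,3): code 0100 → (6.090,4.000)–(7.000,3.107)
cell (6,4): code 1100 → (6.838,5.000)–(6.090,4.000)
cell (6,5): code 1000 → (7.000,5.089)–(6.838,5.000)
cell (7,3): code 0110 → (7.000,3.107)–(8.000,3.631)
cell (7,4): code 1011 → (8.000,4.449)–(7.206,5.000)
cell (7,5): code 0001 → (7.206,5.000)–(7.000,5.089)
cell (8,3): code 0010 → (8.000,3.631)–(8.240,4.000)
cell (8,4): code 0001 → (8.240,4.000)–(8.000,4.449)
total: 24 segments, chained into 2 closed loop(s), length Σ = 18.391676

segments=24 loops=2 length=18.392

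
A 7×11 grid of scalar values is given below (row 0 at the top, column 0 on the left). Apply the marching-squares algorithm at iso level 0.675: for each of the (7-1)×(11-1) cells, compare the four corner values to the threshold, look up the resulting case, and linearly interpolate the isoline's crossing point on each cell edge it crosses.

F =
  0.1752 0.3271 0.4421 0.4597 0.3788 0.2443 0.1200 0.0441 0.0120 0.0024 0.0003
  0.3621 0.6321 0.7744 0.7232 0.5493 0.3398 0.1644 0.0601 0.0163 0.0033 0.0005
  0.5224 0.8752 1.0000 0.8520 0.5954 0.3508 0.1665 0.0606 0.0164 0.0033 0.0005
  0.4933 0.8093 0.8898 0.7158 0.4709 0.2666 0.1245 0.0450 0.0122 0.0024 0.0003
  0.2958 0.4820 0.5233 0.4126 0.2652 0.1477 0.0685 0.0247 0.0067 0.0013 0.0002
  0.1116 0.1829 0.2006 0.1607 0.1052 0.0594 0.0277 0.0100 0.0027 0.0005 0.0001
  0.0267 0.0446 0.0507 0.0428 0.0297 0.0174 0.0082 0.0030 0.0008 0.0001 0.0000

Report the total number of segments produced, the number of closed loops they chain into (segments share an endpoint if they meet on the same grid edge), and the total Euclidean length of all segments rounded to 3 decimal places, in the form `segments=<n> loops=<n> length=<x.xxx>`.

segments=12 loops=1 length=9.586

cell (0,1): code 0100 → (0.701,2.000)–(1.000,1.301)
cell (0,2): code 1100 → (0.817,3.000)–(0.701,2.000)
cell (0,3): code 1000 → (1.000,3.277)–(0.817,3.000)
cell (1,0): code 0100 → (1.176,1.000)–(2.000,0.433)
cell (1,1): code 1110 → (1.000,1.301)–(1.176,1.000)
cell (1,3): code 1001 → (2.000,3.690)–(1.000,3.277)
cell (2,0): code 0110 → (2.000,0.433)–(3.000,0.575)
cell (2,3): code 1001 → (3.000,3.167)–(2.000,3.690)
cell (3,0): code 0010 → (3.000,0.575)–(3.410,1.000)
cell (3,1): code 0011 → (3.410,1.000)–(3.586,2.000)
cell (3,2): code 0011 → (3.586,2.000)–(3.135,3.000)
cell (3,3): code 0001 → (3.135,3.000)–(3.000,3.167)
total: 12 segments, chained into 1 closed loop(s), length Σ = 9.586056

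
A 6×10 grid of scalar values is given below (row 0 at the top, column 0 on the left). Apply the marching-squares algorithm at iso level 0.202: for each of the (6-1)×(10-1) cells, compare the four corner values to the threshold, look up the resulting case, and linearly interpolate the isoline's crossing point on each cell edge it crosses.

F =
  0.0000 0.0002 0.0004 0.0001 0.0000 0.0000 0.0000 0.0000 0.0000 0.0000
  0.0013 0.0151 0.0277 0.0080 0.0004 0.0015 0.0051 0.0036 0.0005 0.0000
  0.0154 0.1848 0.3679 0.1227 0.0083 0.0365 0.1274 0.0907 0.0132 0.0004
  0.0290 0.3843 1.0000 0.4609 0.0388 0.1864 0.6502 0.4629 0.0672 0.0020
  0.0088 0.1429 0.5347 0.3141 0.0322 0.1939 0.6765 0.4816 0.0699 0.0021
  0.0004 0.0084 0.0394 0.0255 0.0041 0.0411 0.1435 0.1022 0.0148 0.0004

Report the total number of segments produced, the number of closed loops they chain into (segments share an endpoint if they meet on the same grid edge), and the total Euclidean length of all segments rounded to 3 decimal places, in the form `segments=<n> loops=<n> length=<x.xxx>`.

cell (1,1): code 0100 → (1.512,2.000)–(2.000,1.094)
cell (1,2): code 1000 → (2.000,2.677)–(1.512,2.000)
cell (2,0): code 0100 → (2.086,1.000)–(3.000,0.487)
cell (2,1): code 1110 → (2.000,1.094)–(2.086,1.000)
cell (2,2): code 1101 → (2.234,3.000)–(2.000,2.677)
cell (2,3): code 1000 → (3.000,3.613)–(2.234,3.000)
cell (2,5): code 0100 → (2.143,6.000)–(3.000,5.034)
cell (2,6): code 1100 → (2.299,7.000)–(2.143,6.000)
cell (2,7): code 1000 → (3.000,7.659)–(2.299,7.000)
cell (3,0): code 0010 → (3.000,0.487)–(3.755,1.000)
cell (3,1): code 0111 → (3.755,1.000)–(4.000,1.151)
cell (3,3): code 1001 → (4.000,3.398)–(3.000,3.613)
cell (3,5): code 0110 → (3.000,5.034)–(4.000,5.017)
cell (3,7): code 1001 → (4.000,7.679)–(3.000,7.659)
cell (4,1): code 0010 → (4.000,1.151)–(4.672,2.000)
cell (4,2): code 0011 → (4.672,2.000)–(4.388,3.000)
cell (4,3): code 0001 → (4.388,3.000)–(4.000,3.398)
cell (4,5): code 0010 → (4.000,5.017)–(4.890,6.000)
cell (4,6): code 0011 → (4.890,6.000)–(4.737,7.000)
cell (4,7): code 0001 → (4.737,7.000)–(4.000,7.679)
total: 20 segments, chained into 2 closed loop(s), length Σ = 17.927220

segments=20 loops=2 length=17.927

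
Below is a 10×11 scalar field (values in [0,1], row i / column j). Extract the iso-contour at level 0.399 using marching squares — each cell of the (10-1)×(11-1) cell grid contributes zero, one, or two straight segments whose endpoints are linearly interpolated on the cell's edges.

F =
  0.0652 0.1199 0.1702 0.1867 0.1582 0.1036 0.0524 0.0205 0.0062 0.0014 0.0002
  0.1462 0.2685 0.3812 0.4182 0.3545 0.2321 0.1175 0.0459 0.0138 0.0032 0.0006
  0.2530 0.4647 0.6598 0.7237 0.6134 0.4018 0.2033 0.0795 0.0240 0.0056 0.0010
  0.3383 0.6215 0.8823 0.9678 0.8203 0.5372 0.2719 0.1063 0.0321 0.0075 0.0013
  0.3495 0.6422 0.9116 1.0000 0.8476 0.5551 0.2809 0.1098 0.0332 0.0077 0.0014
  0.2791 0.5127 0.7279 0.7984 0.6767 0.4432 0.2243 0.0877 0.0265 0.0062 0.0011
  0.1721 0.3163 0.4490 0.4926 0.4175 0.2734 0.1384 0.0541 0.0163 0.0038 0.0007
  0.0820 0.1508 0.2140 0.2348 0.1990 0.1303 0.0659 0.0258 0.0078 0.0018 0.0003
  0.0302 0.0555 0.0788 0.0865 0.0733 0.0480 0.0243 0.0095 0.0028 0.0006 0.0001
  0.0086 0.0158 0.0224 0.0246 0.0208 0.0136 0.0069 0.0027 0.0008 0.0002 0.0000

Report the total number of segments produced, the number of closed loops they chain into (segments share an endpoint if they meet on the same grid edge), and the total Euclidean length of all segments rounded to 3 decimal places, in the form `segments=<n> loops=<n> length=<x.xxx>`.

segments=22 loops=1 length=16.946

cell (0,2): code 0100 → (0.917,3.000)–(1.000,2.481)
cell (0,3): code 1000 → (1.000,3.301)–(0.917,3.000)
cell (1,0): code 0100 → (1.665,1.000)–(2.000,0.690)
cell (1,1): code 1100 → (1.064,2.000)–(1.665,1.000)
cell (1,2): code 1110 → (1.000,2.481)–(1.064,2.000)
cell (1,3): code 1101 → (1.172,4.000)–(1.000,3.301)
cell (1,4): code 1100 → (1.984,5.000)–(1.172,4.000)
cell (1,5): code 1000 → (2.000,5.014)–(1.984,5.000)
cell (2,0): code 0110 → (2.000,0.690)–(3.000,0.214)
cell (2,5): code 1001 → (3.000,5.521)–(2.000,5.014)
cell (3,0): code 0110 → (3.000,0.214)–(4.000,0.169)
cell (3,5): code 1001 → (4.000,5.569)–(3.000,5.521)
cell (4,0): code 0110 → (4.000,0.169)–(5.000,0.513)
cell (4,5): code 1001 → (5.000,5.202)–(4.000,5.569)
cell (5,0): code 0010 → (5.000,0.513)–(5.579,1.000)
cell (5,1): code 0111 → (5.579,1.000)–(6.000,1.623)
cell (5,4): code 1011 → (6.000,4.128)–(5.260,5.000)
cell (5,5): code 0001 → (5.260,5.000)–(5.000,5.202)
cell (6,1): code 0010 → (6.000,1.623)–(6.213,2.000)
cell (6,2): code 0011 → (6.213,2.000)–(6.363,3.000)
cell (6,3): code 0011 → (6.363,3.000)–(6.085,4.000)
cell (6,4): code 0001 → (6.085,4.000)–(6.000,4.128)
total: 22 segments, chained into 1 closed loop(s), length Σ = 16.946136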